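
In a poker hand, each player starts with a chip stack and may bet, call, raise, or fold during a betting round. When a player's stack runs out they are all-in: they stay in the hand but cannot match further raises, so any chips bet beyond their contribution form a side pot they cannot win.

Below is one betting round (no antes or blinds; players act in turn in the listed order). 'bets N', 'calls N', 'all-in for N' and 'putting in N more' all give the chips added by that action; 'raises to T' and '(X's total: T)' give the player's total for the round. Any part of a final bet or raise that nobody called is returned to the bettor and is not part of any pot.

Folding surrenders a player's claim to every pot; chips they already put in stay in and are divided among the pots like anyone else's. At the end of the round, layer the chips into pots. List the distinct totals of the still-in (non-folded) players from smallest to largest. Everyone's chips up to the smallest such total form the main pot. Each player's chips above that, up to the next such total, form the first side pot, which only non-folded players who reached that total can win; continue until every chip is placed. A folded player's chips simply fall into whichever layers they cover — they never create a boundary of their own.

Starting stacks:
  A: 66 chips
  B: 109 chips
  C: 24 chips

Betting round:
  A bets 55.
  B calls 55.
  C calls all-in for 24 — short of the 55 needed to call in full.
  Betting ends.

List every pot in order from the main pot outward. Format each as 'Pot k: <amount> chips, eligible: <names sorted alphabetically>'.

Pot 1: 72 chips, eligible: A, B, C
Pot 2: 62 chips, eligible: A, B

Derivation:
Contributions: A=55, B=55, C=24
Pot levels (distinct totals of non-folded players): 24, 55
Layer 1-24: 24 each from A, B, C = 24*3 = 72 chips; eligible A, B, C
Layer 25-55: 31 each from A, B = 31*2 = 62 chips; eligible A, B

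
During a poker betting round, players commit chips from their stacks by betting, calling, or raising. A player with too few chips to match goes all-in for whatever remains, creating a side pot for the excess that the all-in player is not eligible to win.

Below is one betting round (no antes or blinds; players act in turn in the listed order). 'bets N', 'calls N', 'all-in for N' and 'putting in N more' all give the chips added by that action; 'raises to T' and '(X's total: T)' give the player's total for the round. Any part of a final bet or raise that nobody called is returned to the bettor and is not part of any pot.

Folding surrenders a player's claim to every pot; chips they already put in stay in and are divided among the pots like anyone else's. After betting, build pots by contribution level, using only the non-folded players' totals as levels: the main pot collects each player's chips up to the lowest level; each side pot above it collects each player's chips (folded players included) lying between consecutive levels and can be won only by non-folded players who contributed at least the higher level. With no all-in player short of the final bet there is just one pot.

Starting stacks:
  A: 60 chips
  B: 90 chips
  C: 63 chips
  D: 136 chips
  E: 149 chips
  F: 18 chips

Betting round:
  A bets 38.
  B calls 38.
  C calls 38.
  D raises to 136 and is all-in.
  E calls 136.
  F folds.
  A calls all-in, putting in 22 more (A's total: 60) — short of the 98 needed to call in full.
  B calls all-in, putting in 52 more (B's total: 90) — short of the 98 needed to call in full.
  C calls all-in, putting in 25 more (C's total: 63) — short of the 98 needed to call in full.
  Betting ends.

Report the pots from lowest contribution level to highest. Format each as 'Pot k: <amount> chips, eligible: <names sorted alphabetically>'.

Pot 1: 300 chips, eligible: A, B, C, D, E
Pot 2: 12 chips, eligible: B, C, D, E
Pot 3: 81 chips, eligible: B, D, E
Pot 4: 92 chips, eligible: D, E

Derivation:
Contributions: A=60, B=90, C=63, D=136, E=136
Folded: F
Pot levels (distinct totals of non-folded players): 60, 63, 90, 136
Layer 1-60: 60 each from A, B, C, D, E = 60*5 = 300 chips; eligible A, B, C, D, E
Layer 61-63: 3 each from B, C, D, E = 3*4 = 12 chips; eligible B, C, D, E
Layer 64-90: 27 each from B, D, E = 27*3 = 81 chips; eligible B, D, E
Layer 91-136: 46 each from D, E = 46*2 = 92 chips; eligible D, E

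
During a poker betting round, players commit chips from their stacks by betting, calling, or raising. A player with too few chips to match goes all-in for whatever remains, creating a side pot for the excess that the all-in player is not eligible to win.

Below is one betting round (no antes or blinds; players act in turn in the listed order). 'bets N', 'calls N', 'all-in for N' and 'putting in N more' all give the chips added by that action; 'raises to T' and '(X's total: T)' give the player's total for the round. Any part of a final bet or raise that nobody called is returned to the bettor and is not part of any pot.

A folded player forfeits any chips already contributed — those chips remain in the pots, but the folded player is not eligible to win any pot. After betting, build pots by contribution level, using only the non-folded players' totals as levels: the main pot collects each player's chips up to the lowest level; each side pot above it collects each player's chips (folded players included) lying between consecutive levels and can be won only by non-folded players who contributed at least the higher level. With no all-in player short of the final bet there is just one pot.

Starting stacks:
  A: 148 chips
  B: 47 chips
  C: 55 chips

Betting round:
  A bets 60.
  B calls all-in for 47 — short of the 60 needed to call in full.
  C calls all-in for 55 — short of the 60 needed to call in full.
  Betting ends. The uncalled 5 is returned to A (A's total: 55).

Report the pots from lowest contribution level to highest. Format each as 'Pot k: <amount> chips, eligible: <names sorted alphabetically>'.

Pot 1: 141 chips, eligible: A, B, C
Pot 2: 16 chips, eligible: A, C

Derivation:
Contributions (after 5 returned to A): A=55, B=47, C=55
Pot levels (distinct totals of non-folded players): 47, 55
Layer 1-47: 47 each from A, B, C = 47*3 = 141 chips; eligible A, B, C
Layer 48-55: 8 each from A, C = 8*2 = 16 chips; eligible A, C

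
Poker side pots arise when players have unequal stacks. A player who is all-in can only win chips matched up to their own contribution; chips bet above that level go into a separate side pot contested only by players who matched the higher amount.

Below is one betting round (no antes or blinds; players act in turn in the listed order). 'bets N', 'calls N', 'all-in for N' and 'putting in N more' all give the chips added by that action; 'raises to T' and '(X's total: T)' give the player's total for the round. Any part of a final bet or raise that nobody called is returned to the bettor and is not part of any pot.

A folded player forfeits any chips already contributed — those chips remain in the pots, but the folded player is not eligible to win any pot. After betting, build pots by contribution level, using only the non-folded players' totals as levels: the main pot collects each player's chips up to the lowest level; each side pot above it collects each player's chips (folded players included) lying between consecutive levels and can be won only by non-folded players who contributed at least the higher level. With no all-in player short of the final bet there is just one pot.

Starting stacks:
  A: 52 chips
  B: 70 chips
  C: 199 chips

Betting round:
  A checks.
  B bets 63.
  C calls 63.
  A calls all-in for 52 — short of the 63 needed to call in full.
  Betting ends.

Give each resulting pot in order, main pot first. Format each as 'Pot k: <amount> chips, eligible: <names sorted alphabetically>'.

Contributions: A=52, B=63, C=63
Pot levels (distinct totals of non-folded players): 52, 63
Layer 1-52: 52 each from A, B, C = 52*3 = 156 chips; eligible A, B, C
Layer 53-63: 11 each from B, C = 11*2 = 22 chips; eligible B, C

Pot 1: 156 chips, eligible: A, B, C
Pot 2: 22 chips, eligible: B, C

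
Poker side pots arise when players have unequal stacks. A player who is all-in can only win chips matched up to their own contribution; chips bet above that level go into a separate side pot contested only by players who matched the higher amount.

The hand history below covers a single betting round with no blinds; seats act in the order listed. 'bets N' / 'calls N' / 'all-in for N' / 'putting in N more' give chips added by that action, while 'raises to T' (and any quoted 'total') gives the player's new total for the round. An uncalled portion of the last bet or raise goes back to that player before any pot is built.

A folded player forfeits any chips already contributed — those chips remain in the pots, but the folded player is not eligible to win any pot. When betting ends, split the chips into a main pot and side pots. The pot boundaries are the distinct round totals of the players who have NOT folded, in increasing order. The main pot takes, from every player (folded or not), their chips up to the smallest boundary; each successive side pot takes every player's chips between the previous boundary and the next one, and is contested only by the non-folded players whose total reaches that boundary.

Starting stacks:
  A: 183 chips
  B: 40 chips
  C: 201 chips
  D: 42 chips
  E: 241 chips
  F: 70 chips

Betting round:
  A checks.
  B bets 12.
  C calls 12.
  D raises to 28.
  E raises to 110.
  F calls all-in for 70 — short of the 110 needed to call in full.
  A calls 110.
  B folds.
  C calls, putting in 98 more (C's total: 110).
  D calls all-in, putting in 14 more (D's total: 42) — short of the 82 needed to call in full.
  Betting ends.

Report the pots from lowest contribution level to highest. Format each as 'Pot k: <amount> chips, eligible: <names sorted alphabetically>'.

Pot 1: 222 chips, eligible: A, C, D, E, F
Pot 2: 112 chips, eligible: A, C, E, F
Pot 3: 120 chips, eligible: A, C, E

Derivation:
Contributions: A=110, B=12, C=110, D=42, E=110, F=70
Folded: B
Pot levels (distinct totals of non-folded players): 42, 70, 110
Layer 1-42: A 42 + B 12 + C 42 + D 42 + E 42 + F 42 = 222 chips; eligible A, C, D, E, F
Layer 43-70: 28 each from A, C, E, F = 28*4 = 112 chips; eligible A, C, E, F
Layer 71-110: 40 each from A, C, E = 40*3 = 120 chips; eligible A, C, E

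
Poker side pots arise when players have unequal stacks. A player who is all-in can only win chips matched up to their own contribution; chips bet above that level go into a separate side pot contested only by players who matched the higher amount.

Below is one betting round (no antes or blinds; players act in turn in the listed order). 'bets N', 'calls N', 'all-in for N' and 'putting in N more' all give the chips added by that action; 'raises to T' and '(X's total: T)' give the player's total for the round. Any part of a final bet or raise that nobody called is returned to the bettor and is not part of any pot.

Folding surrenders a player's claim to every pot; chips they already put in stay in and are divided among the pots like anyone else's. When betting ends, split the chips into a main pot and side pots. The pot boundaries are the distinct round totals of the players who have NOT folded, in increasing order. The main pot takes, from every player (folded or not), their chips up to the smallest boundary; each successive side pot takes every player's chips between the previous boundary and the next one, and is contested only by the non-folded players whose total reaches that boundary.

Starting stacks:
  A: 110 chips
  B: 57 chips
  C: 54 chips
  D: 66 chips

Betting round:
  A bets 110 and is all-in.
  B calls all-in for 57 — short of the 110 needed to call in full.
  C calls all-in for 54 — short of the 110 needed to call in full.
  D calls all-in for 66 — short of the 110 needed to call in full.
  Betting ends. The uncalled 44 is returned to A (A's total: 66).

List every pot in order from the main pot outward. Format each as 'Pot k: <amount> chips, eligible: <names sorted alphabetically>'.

Pot 1: 216 chips, eligible: A, B, C, D
Pot 2: 9 chips, eligible: A, B, D
Pot 3: 18 chips, eligible: A, D

Derivation:
Contributions (after 44 returned to A): A=66, B=57, C=54, D=66
Pot levels (distinct totals of non-folded players): 54, 57, 66
Layer 1-54: 54 each from A, B, C, D = 54*4 = 216 chips; eligible A, B, C, D
Layer 55-57: 3 each from A, B, D = 3*3 = 9 chips; eligible A, B, D
Layer 58-66: 9 each from A, D = 9*2 = 18 chips; eligible A, D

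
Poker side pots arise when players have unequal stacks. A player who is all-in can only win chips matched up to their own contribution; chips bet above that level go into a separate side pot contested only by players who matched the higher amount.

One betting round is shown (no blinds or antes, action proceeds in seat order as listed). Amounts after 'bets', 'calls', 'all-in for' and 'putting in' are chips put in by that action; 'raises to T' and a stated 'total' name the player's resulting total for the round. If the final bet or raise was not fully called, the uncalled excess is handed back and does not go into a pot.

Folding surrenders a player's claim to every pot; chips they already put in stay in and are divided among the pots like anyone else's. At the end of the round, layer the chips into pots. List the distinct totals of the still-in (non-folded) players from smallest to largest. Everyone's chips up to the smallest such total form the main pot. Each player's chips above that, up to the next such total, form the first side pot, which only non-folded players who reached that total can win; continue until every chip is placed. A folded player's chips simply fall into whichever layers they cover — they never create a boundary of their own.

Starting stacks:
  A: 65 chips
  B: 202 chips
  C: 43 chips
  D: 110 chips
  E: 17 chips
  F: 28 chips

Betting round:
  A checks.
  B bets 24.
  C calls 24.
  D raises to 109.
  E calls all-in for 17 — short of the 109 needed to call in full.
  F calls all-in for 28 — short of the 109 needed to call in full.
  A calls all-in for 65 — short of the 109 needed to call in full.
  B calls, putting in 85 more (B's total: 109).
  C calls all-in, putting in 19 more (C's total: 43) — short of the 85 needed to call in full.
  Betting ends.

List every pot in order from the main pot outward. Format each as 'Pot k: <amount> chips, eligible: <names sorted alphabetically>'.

Contributions: A=65, B=109, C=43, D=109, E=17, F=28
Pot levels (distinct totals of non-folded players): 17, 28, 43, 65, 109
Layer 1-17: 17 each from A, B, C, D, E, F = 17*6 = 102 chips; eligible A, B, C, D, E, F
Layer 18-28: 11 each from A, B, C, D, F = 11*5 = 55 chips; eligible A, B, C, D, F
Layer 29-43: 15 each from A, B, C, D = 15*4 = 60 chips; eligible A, B, C, D
Layer 44-65: 22 each from A, B, D = 22*3 = 66 chips; eligible A, B, D
Layer 66-109: 44 each from B, D = 44*2 = 88 chips; eligible B, D

Pot 1: 102 chips, eligible: A, B, C, D, E, F
Pot 2: 55 chips, eligible: A, B, C, D, F
Pot 3: 60 chips, eligible: A, B, C, D
Pot 4: 66 chips, eligible: A, B, D
Pot 5: 88 chips, eligible: B, D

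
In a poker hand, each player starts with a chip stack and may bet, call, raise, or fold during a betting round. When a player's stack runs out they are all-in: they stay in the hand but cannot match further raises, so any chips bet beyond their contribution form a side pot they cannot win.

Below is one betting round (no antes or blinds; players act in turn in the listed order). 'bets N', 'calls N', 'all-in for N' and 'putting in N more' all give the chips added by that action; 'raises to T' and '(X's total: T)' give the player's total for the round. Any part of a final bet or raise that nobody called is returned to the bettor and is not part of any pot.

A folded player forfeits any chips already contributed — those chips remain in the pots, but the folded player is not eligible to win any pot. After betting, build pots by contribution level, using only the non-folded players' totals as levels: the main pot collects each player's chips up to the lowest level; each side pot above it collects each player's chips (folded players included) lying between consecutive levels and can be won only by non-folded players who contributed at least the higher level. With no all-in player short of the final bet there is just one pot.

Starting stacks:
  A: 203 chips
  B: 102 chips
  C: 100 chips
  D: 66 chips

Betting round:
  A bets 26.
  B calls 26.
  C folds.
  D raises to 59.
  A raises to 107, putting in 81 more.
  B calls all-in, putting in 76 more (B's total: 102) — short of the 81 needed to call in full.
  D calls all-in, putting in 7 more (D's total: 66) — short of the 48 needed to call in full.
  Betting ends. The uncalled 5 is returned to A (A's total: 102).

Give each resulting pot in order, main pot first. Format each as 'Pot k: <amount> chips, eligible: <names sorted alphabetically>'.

Contributions (after 5 returned to A): A=102, B=102, D=66
Folded: C
Pot levels (distinct totals of non-folded players): 66, 102
Layer 1-66: 66 each from A, B, D = 66*3 = 198 chips; eligible A, B, D
Layer 67-102: 36 each from A, B = 36*2 = 72 chips; eligible A, B

Pot 1: 198 chips, eligible: A, B, D
Pot 2: 72 chips, eligible: A, B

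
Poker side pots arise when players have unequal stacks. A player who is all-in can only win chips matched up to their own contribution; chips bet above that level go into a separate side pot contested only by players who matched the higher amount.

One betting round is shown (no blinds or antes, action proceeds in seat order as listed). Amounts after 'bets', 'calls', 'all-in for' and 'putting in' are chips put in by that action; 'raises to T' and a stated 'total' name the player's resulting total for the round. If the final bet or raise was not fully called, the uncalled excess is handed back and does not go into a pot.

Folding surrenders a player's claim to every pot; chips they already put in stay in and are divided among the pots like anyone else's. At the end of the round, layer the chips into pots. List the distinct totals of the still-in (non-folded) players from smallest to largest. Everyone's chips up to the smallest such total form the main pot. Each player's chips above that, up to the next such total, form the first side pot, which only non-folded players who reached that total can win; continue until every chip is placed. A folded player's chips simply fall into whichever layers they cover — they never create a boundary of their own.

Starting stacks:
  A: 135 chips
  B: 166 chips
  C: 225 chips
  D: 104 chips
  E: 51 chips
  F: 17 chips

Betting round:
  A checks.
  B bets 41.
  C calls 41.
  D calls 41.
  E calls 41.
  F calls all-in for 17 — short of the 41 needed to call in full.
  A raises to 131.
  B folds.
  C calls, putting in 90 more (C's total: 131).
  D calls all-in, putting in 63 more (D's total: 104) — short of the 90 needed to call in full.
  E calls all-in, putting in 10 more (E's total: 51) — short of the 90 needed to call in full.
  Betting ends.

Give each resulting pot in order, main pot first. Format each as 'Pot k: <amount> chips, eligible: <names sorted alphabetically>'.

Pot 1: 102 chips, eligible: A, C, D, E, F
Pot 2: 160 chips, eligible: A, C, D, E
Pot 3: 159 chips, eligible: A, C, D
Pot 4: 54 chips, eligible: A, C

Derivation:
Contributions: A=131, B=41, C=131, D=104, E=51, F=17
Folded: B
Pot levels (distinct totals of non-folded players): 17, 51, 104, 131
Layer 1-17: 17 each from A, B, C, D, E, F = 17*6 = 102 chips; eligible A, C, D, E, F
Layer 18-51: A 34 + B 24 + C 34 + D 34 + E 34 = 160 chips; eligible A, C, D, E
Layer 52-104: 53 each from A, C, D = 53*3 = 159 chips; eligible A, C, D
Layer 105-131: 27 each from A, C = 27*2 = 54 chips; eligible A, C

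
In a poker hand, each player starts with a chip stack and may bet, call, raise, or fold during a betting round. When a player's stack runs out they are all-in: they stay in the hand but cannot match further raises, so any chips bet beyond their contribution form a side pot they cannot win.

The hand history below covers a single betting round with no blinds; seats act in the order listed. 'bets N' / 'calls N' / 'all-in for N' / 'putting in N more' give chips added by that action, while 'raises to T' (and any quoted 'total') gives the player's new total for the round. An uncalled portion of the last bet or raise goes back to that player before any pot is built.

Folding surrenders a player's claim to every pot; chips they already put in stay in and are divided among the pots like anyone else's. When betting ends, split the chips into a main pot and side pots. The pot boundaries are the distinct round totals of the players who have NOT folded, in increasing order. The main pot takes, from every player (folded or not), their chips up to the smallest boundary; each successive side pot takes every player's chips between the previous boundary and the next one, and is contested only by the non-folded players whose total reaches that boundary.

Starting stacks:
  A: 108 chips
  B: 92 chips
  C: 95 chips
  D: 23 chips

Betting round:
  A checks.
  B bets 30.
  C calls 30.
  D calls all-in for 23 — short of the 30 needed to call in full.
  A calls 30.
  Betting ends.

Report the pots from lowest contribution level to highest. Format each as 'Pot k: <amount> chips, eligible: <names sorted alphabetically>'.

Pot 1: 92 chips, eligible: A, B, C, D
Pot 2: 21 chips, eligible: A, B, C

Derivation:
Contributions: A=30, B=30, C=30, D=23
Pot levels (distinct totals of non-folded players): 23, 30
Layer 1-23: 23 each from A, B, C, D = 23*4 = 92 chips; eligible A, B, C, D
Layer 24-30: 7 each from A, B, C = 7*3 = 21 chips; eligible A, B, C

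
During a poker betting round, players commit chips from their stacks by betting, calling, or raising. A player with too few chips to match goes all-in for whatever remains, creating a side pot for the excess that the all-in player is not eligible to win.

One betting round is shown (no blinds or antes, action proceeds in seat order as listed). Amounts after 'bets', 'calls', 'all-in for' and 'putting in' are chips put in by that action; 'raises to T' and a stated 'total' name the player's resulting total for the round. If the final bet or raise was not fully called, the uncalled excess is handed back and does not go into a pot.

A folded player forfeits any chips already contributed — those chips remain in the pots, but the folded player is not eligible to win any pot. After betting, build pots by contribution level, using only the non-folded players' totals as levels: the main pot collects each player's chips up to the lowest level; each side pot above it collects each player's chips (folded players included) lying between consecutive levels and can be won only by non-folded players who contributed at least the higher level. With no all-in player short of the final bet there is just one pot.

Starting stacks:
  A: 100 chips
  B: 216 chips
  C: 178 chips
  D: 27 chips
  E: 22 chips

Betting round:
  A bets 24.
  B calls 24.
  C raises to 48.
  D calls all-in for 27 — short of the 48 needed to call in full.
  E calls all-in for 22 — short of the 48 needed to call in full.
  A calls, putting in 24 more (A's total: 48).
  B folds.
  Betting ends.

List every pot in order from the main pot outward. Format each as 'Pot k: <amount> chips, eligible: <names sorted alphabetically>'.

Pot 1: 110 chips, eligible: A, C, D, E
Pot 2: 17 chips, eligible: A, C, D
Pot 3: 42 chips, eligible: A, C

Derivation:
Contributions: A=48, B=24, C=48, D=27, E=22
Folded: B
Pot levels (distinct totals of non-folded players): 22, 27, 48
Layer 1-22: 22 each from A, B, C, D, E = 22*5 = 110 chips; eligible A, C, D, E
Layer 23-27: A 5 + B 2 + C 5 + D 5 = 17 chips; eligible A, C, D
Layer 28-48: 21 each from A, C = 21*2 = 42 chips; eligible A, C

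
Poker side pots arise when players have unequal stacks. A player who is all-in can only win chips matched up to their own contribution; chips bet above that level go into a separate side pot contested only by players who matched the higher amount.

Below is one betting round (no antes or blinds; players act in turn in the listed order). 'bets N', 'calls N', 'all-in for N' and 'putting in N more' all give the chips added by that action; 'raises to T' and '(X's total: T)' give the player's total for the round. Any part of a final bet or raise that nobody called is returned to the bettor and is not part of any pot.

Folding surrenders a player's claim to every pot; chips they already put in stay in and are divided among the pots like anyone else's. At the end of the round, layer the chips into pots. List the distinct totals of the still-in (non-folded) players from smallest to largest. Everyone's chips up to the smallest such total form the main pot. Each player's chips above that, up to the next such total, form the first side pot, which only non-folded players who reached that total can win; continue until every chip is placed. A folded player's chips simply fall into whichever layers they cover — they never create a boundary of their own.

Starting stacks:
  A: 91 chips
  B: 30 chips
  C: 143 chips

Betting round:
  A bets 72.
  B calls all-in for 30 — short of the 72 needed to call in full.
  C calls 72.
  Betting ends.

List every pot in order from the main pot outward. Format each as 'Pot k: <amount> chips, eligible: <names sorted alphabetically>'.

Pot 1: 90 chips, eligible: A, B, C
Pot 2: 84 chips, eligible: A, C

Derivation:
Contributions: A=72, B=30, C=72
Pot levels (distinct totals of non-folded players): 30, 72
Layer 1-30: 30 each from A, B, C = 30*3 = 90 chips; eligible A, B, C
Layer 31-72: 42 each from A, C = 42*2 = 84 chips; eligible A, C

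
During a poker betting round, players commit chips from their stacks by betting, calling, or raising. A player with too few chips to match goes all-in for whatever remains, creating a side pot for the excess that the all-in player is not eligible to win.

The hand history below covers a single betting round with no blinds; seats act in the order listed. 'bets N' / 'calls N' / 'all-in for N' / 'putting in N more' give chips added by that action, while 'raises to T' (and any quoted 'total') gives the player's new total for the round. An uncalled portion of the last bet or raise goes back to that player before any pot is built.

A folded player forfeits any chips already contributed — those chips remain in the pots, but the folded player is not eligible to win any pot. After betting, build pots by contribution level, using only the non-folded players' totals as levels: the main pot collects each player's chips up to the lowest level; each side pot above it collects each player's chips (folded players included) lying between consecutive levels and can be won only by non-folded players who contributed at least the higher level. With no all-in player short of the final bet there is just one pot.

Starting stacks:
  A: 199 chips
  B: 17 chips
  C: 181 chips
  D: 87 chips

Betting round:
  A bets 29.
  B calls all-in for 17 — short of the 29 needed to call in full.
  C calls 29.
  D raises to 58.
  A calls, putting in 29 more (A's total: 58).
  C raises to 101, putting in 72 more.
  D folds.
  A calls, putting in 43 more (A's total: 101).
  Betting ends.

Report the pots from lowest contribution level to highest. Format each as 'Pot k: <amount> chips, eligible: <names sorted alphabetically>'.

Contributions: A=101, B=17, C=101, D=58
Folded: D
Pot levels (distinct totals of non-folded players): 17, 101
Layer 1-17: 17 each from A, B, C, D = 17*4 = 68 chips; eligible A, B, C
Layer 18-101: A 84 + C 84 + D 41 = 209 chips; eligible A, C

Pot 1: 68 chips, eligible: A, B, C
Pot 2: 209 chips, eligible: A, C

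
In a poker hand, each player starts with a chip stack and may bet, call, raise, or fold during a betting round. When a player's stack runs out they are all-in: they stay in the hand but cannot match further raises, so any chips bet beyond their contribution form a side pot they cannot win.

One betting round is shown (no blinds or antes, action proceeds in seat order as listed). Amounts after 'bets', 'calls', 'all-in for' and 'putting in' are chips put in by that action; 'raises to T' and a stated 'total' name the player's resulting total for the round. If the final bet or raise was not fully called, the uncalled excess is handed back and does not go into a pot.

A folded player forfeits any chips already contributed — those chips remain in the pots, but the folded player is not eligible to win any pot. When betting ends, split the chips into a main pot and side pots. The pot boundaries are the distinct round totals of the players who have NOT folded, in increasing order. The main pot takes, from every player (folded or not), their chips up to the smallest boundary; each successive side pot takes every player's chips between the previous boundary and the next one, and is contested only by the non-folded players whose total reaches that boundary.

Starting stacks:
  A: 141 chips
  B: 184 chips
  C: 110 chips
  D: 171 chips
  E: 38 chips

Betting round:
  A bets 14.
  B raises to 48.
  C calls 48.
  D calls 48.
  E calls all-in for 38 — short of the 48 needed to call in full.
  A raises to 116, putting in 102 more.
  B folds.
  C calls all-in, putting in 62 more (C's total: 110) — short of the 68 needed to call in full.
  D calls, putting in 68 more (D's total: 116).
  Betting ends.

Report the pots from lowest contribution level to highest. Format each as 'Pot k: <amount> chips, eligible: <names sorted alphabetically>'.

Pot 1: 190 chips, eligible: A, C, D, E
Pot 2: 226 chips, eligible: A, C, D
Pot 3: 12 chips, eligible: A, D

Derivation:
Contributions: A=116, B=48, C=110, D=116, E=38
Folded: B
Pot levels (distinct totals of non-folded players): 38, 110, 116
Layer 1-38: 38 each from A, B, C, D, E = 38*5 = 190 chips; eligible A, C, D, E
Layer 39-110: A 72 + B 10 + C 72 + D 72 = 226 chips; eligible A, C, D
Layer 111-116: 6 each from A, D = 6*2 = 12 chips; eligible A, D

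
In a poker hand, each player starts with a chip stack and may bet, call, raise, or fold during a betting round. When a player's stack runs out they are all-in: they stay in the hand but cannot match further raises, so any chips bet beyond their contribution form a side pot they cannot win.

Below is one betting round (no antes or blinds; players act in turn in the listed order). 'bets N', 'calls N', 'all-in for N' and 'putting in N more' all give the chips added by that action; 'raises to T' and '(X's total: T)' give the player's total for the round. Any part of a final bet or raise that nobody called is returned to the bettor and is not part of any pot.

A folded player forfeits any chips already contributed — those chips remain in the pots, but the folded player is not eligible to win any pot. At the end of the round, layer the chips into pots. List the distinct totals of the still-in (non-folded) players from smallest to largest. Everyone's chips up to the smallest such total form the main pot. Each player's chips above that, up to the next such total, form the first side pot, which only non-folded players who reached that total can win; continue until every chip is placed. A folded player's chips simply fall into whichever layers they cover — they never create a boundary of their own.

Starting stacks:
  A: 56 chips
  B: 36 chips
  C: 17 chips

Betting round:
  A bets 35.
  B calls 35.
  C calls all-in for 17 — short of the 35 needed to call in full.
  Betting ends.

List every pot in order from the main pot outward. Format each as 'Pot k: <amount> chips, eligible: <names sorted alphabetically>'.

Pot 1: 51 chips, eligible: A, B, C
Pot 2: 36 chips, eligible: A, B

Derivation:
Contributions: A=35, B=35, C=17
Pot levels (distinct totals of non-folded players): 17, 35
Layer 1-17: 17 each from A, B, C = 17*3 = 51 chips; eligible A, B, C
Layer 18-35: 18 each from A, B = 18*2 = 36 chips; eligible A, B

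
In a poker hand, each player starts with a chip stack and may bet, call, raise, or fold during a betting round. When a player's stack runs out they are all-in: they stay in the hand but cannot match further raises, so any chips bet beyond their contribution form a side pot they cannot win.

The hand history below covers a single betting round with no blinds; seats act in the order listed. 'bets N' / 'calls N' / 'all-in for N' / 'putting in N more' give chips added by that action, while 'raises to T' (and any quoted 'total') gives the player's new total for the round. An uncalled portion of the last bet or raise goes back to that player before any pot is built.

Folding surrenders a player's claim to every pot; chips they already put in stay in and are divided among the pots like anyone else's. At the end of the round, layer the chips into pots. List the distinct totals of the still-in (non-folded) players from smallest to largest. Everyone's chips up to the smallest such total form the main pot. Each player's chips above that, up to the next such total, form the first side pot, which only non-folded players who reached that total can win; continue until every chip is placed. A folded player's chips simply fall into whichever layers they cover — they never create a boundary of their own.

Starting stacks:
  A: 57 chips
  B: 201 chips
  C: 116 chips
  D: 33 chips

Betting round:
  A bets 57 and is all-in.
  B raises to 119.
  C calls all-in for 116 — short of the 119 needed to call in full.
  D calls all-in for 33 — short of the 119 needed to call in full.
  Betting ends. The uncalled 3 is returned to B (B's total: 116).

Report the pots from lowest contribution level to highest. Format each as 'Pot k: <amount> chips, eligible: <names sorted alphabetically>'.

Contributions (after 3 returned to B): A=57, B=116, C=116, D=33
Pot levels (distinct totals of non-folded players): 33, 57, 116
Layer 1-33: 33 each from A, B, C, D = 33*4 = 132 chips; eligible A, B, C, D
Layer 34-57: 24 each from A, B, C = 24*3 = 72 chips; eligible A, B, C
Layer 58-116: 59 each from B, C = 59*2 = 118 chips; eligible B, C

Pot 1: 132 chips, eligible: A, B, C, D
Pot 2: 72 chips, eligible: A, B, C
Pot 3: 118 chips, eligible: B, C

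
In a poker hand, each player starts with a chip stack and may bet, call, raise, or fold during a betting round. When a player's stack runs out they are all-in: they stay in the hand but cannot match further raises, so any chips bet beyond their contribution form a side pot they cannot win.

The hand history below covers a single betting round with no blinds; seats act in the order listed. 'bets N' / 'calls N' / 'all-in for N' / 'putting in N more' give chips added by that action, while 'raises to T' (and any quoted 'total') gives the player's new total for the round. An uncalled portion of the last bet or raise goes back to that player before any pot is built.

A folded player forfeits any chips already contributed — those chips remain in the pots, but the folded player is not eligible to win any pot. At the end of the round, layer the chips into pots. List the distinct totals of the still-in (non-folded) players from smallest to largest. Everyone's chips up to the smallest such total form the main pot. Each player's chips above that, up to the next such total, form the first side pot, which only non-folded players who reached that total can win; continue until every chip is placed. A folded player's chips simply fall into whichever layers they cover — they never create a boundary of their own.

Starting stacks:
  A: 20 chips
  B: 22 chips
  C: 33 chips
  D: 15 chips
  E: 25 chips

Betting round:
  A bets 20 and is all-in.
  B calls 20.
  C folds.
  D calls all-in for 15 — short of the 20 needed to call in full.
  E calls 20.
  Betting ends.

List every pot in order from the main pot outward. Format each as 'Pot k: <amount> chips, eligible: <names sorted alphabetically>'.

Pot 1: 60 chips, eligible: A, B, D, E
Pot 2: 15 chips, eligible: A, B, E

Derivation:
Contributions: A=20, B=20, D=15, E=20
Folded: C
Pot levels (distinct totals of non-folded players): 15, 20
Layer 1-15: 15 each from A, B, D, E = 15*4 = 60 chips; eligible A, B, D, E
Layer 16-20: 5 each from A, B, E = 5*3 = 15 chips; eligible A, B, E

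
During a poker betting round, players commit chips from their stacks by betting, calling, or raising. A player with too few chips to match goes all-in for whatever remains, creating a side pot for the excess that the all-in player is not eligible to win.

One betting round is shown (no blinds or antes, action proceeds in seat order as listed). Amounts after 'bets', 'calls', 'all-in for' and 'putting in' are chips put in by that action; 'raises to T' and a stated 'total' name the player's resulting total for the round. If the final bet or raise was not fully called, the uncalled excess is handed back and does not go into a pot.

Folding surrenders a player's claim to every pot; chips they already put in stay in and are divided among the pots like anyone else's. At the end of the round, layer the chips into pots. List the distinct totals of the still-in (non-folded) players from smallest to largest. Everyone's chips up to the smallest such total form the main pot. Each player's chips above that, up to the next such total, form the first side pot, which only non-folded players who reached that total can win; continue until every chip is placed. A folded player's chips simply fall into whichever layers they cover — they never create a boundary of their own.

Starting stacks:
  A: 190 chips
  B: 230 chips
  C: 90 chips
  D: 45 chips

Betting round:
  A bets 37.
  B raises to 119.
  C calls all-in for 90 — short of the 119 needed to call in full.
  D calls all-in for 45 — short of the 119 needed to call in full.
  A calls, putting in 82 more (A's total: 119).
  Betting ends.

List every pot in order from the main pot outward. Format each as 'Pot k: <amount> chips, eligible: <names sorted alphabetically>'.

Pot 1: 180 chips, eligible: A, B, C, D
Pot 2: 135 chips, eligible: A, B, C
Pot 3: 58 chips, eligible: A, B

Derivation:
Contributions: A=119, B=119, C=90, D=45
Pot levels (distinct totals of non-folded players): 45, 90, 119
Layer 1-45: 45 each from A, B, C, D = 45*4 = 180 chips; eligible A, B, C, D
Layer 46-90: 45 each from A, B, C = 45*3 = 135 chips; eligible A, B, C
Layer 91-119: 29 each from A, B = 29*2 = 58 chips; eligible A, B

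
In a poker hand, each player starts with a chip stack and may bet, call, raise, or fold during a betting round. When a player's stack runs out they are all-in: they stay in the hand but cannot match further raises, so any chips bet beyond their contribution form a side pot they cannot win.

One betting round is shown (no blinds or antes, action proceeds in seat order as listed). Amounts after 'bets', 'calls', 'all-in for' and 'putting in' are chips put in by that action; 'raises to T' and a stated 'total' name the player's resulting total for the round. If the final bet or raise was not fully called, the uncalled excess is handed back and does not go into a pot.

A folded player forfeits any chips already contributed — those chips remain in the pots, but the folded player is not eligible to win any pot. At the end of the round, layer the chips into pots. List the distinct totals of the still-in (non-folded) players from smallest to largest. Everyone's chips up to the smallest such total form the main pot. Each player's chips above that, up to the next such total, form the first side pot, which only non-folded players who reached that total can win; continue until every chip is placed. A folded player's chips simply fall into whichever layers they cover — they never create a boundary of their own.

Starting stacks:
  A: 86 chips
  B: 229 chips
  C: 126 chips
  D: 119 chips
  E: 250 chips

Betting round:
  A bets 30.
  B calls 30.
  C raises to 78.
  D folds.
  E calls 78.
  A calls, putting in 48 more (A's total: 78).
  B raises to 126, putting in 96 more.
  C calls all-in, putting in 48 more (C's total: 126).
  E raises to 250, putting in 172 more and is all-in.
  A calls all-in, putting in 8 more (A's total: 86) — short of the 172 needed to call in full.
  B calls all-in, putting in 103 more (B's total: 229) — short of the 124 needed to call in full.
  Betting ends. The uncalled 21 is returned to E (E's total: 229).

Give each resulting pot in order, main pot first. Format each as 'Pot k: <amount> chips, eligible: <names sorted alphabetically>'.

Pot 1: 344 chips, eligible: A, B, C, E
Pot 2: 120 chips, eligible: B, C, E
Pot 3: 206 chips, eligible: B, E

Derivation:
Contributions (after 21 returned to E): A=86, B=229, C=126, E=229
Folded: D
Pot levels (distinct totals of non-folded players): 86, 126, 229
Layer 1-86: 86 each from A, B, C, E = 86*4 = 344 chips; eligible A, B, C, E
Layer 87-126: 40 each from B, C, E = 40*3 = 120 chips; eligible B, C, E
Layer 127-229: 103 each from B, E = 103*2 = 206 chips; eligible B, E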